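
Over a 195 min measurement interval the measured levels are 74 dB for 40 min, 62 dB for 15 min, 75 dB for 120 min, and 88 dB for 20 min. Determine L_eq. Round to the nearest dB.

80 dB

Weight each interval's intensity by its duration and average over T = 195 min:
Σ tᵢ·10^(Lᵢ/10) = 40·10^(74/10) + 15·10^(62/10) + 120·10^(75/10) + 20·10^(88/10) = 1.744e+10.
L_eq = 10·log₁₀(1.744e+10/195) = 79.52 dB.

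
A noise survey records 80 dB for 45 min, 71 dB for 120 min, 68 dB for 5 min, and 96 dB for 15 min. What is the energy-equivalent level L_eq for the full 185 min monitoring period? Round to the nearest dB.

L_eq = 10·log₁₀[(1/T)·Σ tᵢ·10^(Lᵢ/10)] with T = 185 min.
Σ tᵢ·10^(Lᵢ/10) = 45·10^(80/10) + 120·10^(71/10) + 5·10^(68/10) + 15·10^(96/10) = 6.576e+10.
L_eq = 10·log₁₀(6.576e+10/185) = 85.51 dB.

86 dB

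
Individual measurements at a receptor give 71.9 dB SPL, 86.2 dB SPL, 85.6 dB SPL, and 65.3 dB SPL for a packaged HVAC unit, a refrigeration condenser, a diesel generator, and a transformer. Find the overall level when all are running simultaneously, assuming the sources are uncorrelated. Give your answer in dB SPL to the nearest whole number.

89 dB SPL

Incoherent sources combine by intensity addition: L_total = 10·log₁₀(Σ 10^(L_i/10)).
Σ 10^(L/10) = 10^(71.9/10) + 10^(86.2/10) + 10^(85.6/10) + 10^(65.3/10) = 7.988e+08.
L_total = 10·log₁₀(7.988e+08) = 89.02 dB SPL.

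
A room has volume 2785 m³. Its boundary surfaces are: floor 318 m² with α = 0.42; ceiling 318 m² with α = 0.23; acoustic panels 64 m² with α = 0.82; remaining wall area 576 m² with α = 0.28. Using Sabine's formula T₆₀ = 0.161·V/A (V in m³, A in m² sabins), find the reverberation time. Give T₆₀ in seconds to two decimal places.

A = Σ Sᵢαᵢ = 318·0.42 + 318·0.23 + 64·0.82 + 576·0.28 = 420.46 m².
T₆₀ = 0.161·V/A = 0.161·2785/420.46 = 1.066 s.

1.07 s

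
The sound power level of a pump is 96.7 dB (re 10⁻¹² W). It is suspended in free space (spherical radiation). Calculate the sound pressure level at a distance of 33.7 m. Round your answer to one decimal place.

The power spreads over a sphere of area 4π·r², so L_p = L_w − 10·log₁₀(4π·r²).
4π·r² = 1.427e+04 m², 10·log₁₀ of that is 41.545 dB.
L_p = 96.7 − 41.545 = 55.16 dB.

55.2 dB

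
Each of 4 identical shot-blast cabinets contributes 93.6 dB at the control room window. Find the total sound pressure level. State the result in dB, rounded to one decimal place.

99.6 dB

L_total = L₁ + 10·log₁₀ N for N identical incoherent sources.
L_total = 93.6 + 10·log₁₀(4) = 93.6 + 6.021 = 99.62 dB.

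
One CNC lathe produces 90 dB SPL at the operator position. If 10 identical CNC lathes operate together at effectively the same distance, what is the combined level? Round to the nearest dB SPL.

100 dB SPL

N identical incoherent sources raise the level by 10·log₁₀ N.
L_total = 90 + 10·log₁₀(10) = 90 + 10.000 = 100.00 dB SPL.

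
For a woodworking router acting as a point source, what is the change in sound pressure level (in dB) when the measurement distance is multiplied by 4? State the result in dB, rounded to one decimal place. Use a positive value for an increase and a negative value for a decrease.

A point source loses 6 dB per doubling of distance; generally ΔL = −20·log₁₀(r₂/r₁).
ΔL = −20·log₁₀(4) = -12.04 dB.

-12.0 dB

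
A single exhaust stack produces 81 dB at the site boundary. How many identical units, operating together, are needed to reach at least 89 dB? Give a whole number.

The shortfall is 89 − 81 = 8.0 dB, and N units add 10·log₁₀ N, so need 10·log₁₀ N ≥ 8.0.
N ≥ 10^(8.0/10) = 6.310, so N = 7.

7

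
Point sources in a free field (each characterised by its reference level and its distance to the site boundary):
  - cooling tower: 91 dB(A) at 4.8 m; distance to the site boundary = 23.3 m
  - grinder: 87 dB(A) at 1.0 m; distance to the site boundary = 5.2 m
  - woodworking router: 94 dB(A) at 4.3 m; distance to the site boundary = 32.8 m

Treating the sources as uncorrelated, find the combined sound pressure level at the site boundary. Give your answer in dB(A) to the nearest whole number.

81 dB(A)

First find each source's level at the receiver (point-source: −20·log₁₀(r/r_ref)), then combine on an intensity basis.
cooling tower: 91 − 20·log₁₀(23.3/4.8) = 91 − 13.72 = 77.28 dB(A).
grinder: 87 − 20·log₁₀(5.2/1.0) = 87 − 14.32 = 72.68 dB(A).
woodworking router: 94 − 20·log₁₀(32.8/4.3) = 94 − 17.65 = 76.35 dB(A).
Σ 10^(L/10) = 1.151e+08 → L_total = 10·log₁₀(1.151e+08) = 80.61 dB(A).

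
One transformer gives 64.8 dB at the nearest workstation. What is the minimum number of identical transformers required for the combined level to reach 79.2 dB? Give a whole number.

28

The shortfall is 79.2 − 64.8 = 14.4 dB, and N units add 10·log₁₀ N, so need 10·log₁₀ N ≥ 14.4.
N ≥ 10^(14.4/10) = 27.542, so N = 28.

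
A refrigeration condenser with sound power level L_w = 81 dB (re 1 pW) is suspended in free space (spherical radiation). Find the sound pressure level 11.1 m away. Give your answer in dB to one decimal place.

The power spreads over a sphere of area 4π·r², so L_p = L_w − 10·log₁₀(4π·r²).
4π·r² = 1548 m², 10·log₁₀ of that is 31.899 dB.
L_p = 81 − 31.899 = 49.10 dB.

49.1 dB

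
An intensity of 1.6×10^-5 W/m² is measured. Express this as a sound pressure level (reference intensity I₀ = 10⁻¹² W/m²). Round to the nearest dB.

72 dB

I/I₀ = 1.6×10^-5/10⁻¹² = 1.6×10^7, and L = 10·log₁₀(I/I₀).
L = 10·(0.2041 + 7) = 72.04 dB.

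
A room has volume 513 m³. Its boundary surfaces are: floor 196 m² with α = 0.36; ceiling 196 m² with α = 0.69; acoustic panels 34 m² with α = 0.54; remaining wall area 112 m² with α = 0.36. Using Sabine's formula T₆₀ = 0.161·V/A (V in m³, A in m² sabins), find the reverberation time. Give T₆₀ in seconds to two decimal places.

0.31 s

Total absorption A = 196·0.36 + 196·0.69 + 34·0.54 + 112·0.36 = 264.48 m² sabins.
T₆₀ = 0.161 × 513 / 264.48 = 0.312 s.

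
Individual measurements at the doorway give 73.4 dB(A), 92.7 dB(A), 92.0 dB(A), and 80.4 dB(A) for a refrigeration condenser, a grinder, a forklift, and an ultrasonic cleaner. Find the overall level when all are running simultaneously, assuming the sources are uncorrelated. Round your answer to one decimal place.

Incoherent sources combine by intensity addition: L_total = 10·log₁₀(Σ 10^(L_i/10)).
Σ 10^(L/10) = 10^(73.4/10) + 10^(92.7/10) + 10^(92.0/10) + 10^(80.4/10) = 3.579e+09.
L_total = 10·log₁₀(3.579e+09) = 95.54 dB(A).

95.5 dB(A)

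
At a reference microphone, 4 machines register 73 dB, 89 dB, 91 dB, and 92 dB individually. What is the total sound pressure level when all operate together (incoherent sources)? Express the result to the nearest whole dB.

Incoherent sources combine by intensity addition: L_total = 10·log₁₀(Σ 10^(L_i/10)).
Σ 10^(L/10) = 10^(73/10) + 10^(89/10) + 10^(91/10) + 10^(92/10) = 3.658e+09.
L_total = 10·log₁₀(3.658e+09) = 95.63 dB.

96 dB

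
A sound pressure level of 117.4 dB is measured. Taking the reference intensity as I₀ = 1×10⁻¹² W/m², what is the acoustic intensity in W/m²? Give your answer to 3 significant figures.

0.550 W/m²

I/I₀ = 10^(117.4/10) = 5.495e+11, so I = 5.495e+11 × 10⁻¹² W/m².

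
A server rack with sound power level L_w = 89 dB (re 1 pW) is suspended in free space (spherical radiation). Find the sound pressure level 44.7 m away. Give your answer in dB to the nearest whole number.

45 dB

The power spreads over a sphere of area 4π·r², so L_p = L_w − 10·log₁₀(4π·r²).
4π·r² = 2.511e+04 m², 10·log₁₀ of that is 43.998 dB.
L_p = 89 − 43.998 = 45.00 dB.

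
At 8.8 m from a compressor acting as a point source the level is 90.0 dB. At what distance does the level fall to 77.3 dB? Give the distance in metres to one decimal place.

Point-source spreading drops the level by 20·log₁₀(r₂/r₁); inverting, r₂/r₁ = 10^(ΔL/20).
r₂ = 8.8·10^((90.0−77.3)/20) = 8.8·10^(12.7/20) = 37.97 m.

38.0 m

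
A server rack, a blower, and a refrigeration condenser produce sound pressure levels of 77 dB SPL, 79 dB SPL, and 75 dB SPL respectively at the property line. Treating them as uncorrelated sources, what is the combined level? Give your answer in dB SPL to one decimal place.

For uncorrelated sources the intensities add, so convert each level to linear form, sum, and take 10·log₁₀ of the total.
Σ 10^(L/10) = 10^(77/10) + 10^(79/10) + 10^(75/10) = 1.612e+08.
L_total = 10·log₁₀(1.612e+08) = 82.07 dB SPL.

82.1 dB SPL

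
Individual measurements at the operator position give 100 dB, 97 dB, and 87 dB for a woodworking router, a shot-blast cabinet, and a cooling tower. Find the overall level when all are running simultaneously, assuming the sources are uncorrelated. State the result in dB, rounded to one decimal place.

For uncorrelated sources the intensities add, so convert each level to linear form, sum, and take 10·log₁₀ of the total.
Σ 10^(L/10) = 10^(100/10) + 10^(97/10) + 10^(87/10) = 1.551e+10.
L_total = 10·log₁₀(1.551e+10) = 101.91 dB.

101.9 dB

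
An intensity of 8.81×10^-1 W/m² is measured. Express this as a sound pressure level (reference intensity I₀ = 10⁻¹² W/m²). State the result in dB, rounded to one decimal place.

119.4 dB

L = 10·log₁₀(I/I₀) = 10·log₁₀(8.81×10^-1/10⁻¹²) = 10·log₁₀(8.81×10^11).
L = 10·(0.9450 + 11) = 119.45 dB.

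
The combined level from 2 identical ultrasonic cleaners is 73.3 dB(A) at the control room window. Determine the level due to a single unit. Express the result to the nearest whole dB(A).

Dividing the total intensity by 2 lowers the level by 10·log₁₀ 2 = 3.010 dB: L₁ = 73.3 − 3.010.

70 dB(A)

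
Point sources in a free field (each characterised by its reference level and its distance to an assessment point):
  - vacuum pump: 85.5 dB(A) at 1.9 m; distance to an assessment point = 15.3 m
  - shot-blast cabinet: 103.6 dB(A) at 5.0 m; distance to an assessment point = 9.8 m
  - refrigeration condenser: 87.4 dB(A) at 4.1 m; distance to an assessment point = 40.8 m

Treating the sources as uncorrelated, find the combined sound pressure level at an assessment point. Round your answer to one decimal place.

First find each source's level at the receiver (point-source: −20·log₁₀(r/r_ref)), then combine on an intensity basis.
vacuum pump: 85.5 − 20·log₁₀(15.3/1.9) = 85.5 − 18.12 = 67.38 dB(A).
shot-blast cabinet: 103.6 − 20·log₁₀(9.8/5.0) = 103.6 − 5.85 = 97.75 dB(A).
refrigeration condenser: 87.4 − 20·log₁₀(40.8/4.1) = 87.4 − 19.96 = 67.44 dB(A).
Σ 10^(L/10) = 5.974e+09 → L_total = 10·log₁₀(5.974e+09) = 97.76 dB(A).

97.8 dB(A)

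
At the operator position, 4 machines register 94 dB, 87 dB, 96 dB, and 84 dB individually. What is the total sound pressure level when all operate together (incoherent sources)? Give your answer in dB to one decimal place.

Incoherent sources combine by intensity addition: L_total = 10·log₁₀(Σ 10^(L_i/10)).
Σ 10^(L/10) = 10^(94/10) + 10^(87/10) + 10^(96/10) + 10^(84/10) = 7.245e+09.
L_total = 10·log₁₀(7.245e+09) = 98.60 dB.

98.6 dB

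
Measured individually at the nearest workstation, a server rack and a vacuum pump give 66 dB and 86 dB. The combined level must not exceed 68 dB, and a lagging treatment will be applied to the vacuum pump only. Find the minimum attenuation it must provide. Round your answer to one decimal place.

22.3 dB

The untreated sources together contribute 10^(66/10) = 3.981e+06, i.e. 66.00 dB.
To meet 68 dB overall, the treated vacuum pump may contribute at most 10^(68/10) − 3.981e+06 = 2.329e+06, i.e. 63.67 dB.
So the vacuum pump must be reduced from 86 to 63.67 dB: IL = 22.33 dB.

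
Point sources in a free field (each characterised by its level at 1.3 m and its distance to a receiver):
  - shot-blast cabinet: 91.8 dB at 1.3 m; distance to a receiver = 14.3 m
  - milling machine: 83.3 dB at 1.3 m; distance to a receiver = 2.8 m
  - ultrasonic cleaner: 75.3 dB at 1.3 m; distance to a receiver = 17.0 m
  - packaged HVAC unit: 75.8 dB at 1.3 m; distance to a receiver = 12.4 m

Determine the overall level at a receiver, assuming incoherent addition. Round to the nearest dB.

Apply inverse-square spreading to bring every level to the receiver, then sum 10^(L/10).
shot-blast cabinet: 91.8 − 20·log₁₀(14.3/1.3) = 91.8 − 20.83 = 70.97 dB.
milling machine: 83.3 − 20·log₁₀(2.8/1.3) = 83.3 − 6.66 = 76.64 dB.
ultrasonic cleaner: 75.3 − 20·log₁₀(17.0/1.3) = 75.3 − 22.33 = 52.97 dB.
packaged HVAC unit: 75.8 − 20·log₁₀(12.4/1.3) = 75.8 − 19.59 = 56.21 dB.
Σ 10^(L/10) = 5.921e+07 → L_total = 10·log₁₀(5.921e+07) = 77.72 dB.

78 dB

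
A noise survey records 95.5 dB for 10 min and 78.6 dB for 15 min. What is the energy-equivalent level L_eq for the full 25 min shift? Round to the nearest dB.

92 dB

The energy average is taken in the linear domain: L_eq = 10·log₁₀[(Σ tᵢ·10^(Lᵢ/10))/T], T = 25 min.
Σ tᵢ·10^(Lᵢ/10) = 10·10^(95.5/10) + 15·10^(78.6/10) = 3.657e+10.
L_eq = 10·log₁₀(3.657e+10/25) = 91.65 dB.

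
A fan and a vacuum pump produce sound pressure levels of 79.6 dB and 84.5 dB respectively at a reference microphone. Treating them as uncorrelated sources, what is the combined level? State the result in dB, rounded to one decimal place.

For uncorrelated sources the intensities add, so convert each level to linear form, sum, and take 10·log₁₀ of the total.
Σ 10^(L/10) = 10^(79.6/10) + 10^(84.5/10) = 3.730e+08.
L_total = 10·log₁₀(3.730e+08) = 85.72 dB.

85.7 dB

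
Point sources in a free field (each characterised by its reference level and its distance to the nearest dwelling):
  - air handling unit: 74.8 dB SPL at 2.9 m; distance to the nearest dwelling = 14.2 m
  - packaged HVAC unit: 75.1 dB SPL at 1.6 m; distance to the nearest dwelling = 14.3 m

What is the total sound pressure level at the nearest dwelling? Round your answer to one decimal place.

62.2 dB SPL

First find each source's level at the receiver (point-source: −20·log₁₀(r/r_ref)), then combine on an intensity basis.
air handling unit: 74.8 − 20·log₁₀(14.2/2.9) = 74.8 − 13.80 = 61.00 dB SPL.
packaged HVAC unit: 75.1 − 20·log₁₀(14.3/1.6) = 75.1 − 19.02 = 56.08 dB SPL.
Σ 10^(L/10) = 1.665e+06 → L_total = 10·log₁₀(1.665e+06) = 62.21 dB SPL.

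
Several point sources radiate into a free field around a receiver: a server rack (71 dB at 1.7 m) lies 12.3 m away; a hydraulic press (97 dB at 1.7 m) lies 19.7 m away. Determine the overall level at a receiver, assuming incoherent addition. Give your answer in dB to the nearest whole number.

Apply inverse-square spreading to bring every level to the receiver, then sum 10^(L/10).
server rack: 71 − 20·log₁₀(12.3/1.7) = 71 − 17.19 = 53.81 dB.
hydraulic press: 97 − 20·log₁₀(19.7/1.7) = 97 − 21.28 = 75.72 dB.
Σ 10^(L/10) = 3.756e+07 → L_total = 10·log₁₀(3.756e+07) = 75.75 dB.

76 dB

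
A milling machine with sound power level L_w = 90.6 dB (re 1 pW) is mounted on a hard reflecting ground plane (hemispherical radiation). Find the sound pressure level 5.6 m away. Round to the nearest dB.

L_p = L_w − 10·log₁₀(2π·r²) with r = 5.6 m.
2π·r² = 197 m², 10·log₁₀ of that is 22.946 dB.
L_p = 90.6 − 22.946 = 67.65 dB.

68 dB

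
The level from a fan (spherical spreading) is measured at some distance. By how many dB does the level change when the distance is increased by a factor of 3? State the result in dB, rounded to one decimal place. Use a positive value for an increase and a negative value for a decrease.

-9.5 dB

Point-source spreading: ΔL = −20·log₁₀(r₂/r₁).
ΔL = −20·log₁₀(3) = -9.54 dB.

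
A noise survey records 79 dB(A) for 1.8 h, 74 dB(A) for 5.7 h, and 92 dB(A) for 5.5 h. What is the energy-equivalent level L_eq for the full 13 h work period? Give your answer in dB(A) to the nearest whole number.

88 dB(A)

Weight each interval's intensity by its duration and average over T = 13 h:
Σ tᵢ·10^(Lᵢ/10) = 1.8·10^(79/10) + 5.7·10^(74/10) + 5.5·10^(92/10) = 9.003e+09.
L_eq = 10·log₁₀(9.003e+09/13) = 88.40 dB(A).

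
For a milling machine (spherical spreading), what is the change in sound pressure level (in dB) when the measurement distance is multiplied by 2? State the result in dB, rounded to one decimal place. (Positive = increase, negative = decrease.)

-6.0 dB

Point-source spreading: ΔL = −20·log₁₀(r₂/r₁).
ΔL = −20·log₁₀(2) = -6.02 dB.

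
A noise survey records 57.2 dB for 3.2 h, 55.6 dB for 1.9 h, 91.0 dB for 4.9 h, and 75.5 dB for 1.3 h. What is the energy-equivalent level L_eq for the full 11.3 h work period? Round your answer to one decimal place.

L_eq = 10·log₁₀[(1/T)·Σ tᵢ·10^(Lᵢ/10)] with T = 11.3 h.
Σ tᵢ·10^(Lᵢ/10) = 3.2·10^(57.2/10) + 1.9·10^(55.6/10) + 4.9·10^(91.0/10) + 1.3·10^(75.5/10) = 6.217e+09.
L_eq = 10·log₁₀(6.217e+09/11.3) = 87.41 dB.

87.4 dB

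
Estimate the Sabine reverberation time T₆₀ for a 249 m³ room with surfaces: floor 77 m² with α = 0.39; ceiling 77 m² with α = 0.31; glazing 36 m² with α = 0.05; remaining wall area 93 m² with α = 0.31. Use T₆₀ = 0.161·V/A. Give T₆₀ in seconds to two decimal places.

0.47 s

A = Σ Sᵢαᵢ = 77·0.39 + 77·0.31 + 36·0.05 + 93·0.31 = 84.53 m².
T₆₀ = 0.161 × 249 / 84.53 = 0.474 s.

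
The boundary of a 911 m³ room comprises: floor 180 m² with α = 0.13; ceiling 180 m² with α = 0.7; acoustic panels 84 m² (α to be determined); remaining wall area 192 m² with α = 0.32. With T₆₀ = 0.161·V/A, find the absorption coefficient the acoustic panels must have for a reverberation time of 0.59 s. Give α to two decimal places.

A = 0.161·V/T₆₀ = 0.161·911/0.59 = 248.59 m² sabins.
Absorption from the other surfaces = 180·0.13 + 180·0.7 + 192·0.32 = 210.84 m², so the acoustic panels must supply 37.75 m² over 84 m².
α = 37.75/84 = 0.449.

0.45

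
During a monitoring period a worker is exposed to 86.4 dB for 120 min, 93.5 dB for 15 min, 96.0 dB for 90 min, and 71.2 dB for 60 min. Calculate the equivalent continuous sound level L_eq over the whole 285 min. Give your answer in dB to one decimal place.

91.9 dB

Weight each interval's intensity by its duration and average over T = 285 min:
Σ tᵢ·10^(Lᵢ/10) = 120·10^(86.4/10) + 15·10^(93.5/10) + 90·10^(96.0/10) + 60·10^(71.2/10) = 4.451e+11.
L_eq = 10·log₁₀(4.451e+11/285) = 91.94 dB.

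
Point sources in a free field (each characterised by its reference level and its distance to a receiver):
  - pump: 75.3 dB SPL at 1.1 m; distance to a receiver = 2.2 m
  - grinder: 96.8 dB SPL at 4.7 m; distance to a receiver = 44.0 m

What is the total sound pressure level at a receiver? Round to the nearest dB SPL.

78 dB SPL

First find each source's level at the receiver (point-source: −20·log₁₀(r/r_ref)), then combine on an intensity basis.
pump: 75.3 − 20·log₁₀(2.2/1.1) = 75.3 − 6.02 = 69.28 dB SPL.
grinder: 96.8 − 20·log₁₀(44.0/4.7) = 96.8 − 19.43 = 77.37 dB SPL.
Σ 10^(L/10) = 6.308e+07 → L_total = 10·log₁₀(6.308e+07) = 78.00 dB SPL.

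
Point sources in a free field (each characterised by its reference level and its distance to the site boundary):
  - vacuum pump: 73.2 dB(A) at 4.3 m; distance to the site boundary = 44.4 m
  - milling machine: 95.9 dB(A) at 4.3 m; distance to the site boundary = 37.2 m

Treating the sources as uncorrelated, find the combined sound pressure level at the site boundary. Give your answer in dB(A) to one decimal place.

77.2 dB(A)

Apply inverse-square spreading to bring every level to the receiver, then sum 10^(L/10).
vacuum pump: 73.2 − 20·log₁₀(44.4/4.3) = 73.2 − 20.28 = 52.92 dB(A).
milling machine: 95.9 − 20·log₁₀(37.2/4.3) = 95.9 − 18.74 = 77.16 dB(A).
Σ 10^(L/10) = 5.218e+07 → L_total = 10·log₁₀(5.218e+07) = 77.17 dB(A).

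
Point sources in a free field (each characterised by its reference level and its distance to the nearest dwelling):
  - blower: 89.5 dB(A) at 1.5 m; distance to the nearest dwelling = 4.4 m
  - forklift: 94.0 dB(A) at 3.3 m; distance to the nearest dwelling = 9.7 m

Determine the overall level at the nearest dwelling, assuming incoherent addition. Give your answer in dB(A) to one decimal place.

Apply inverse-square spreading to bring every level to the receiver, then sum 10^(L/10).
blower: 89.5 − 20·log₁₀(4.4/1.5) = 89.5 − 9.35 = 80.15 dB(A).
forklift: 94.0 − 20·log₁₀(9.7/3.3) = 94.0 − 9.37 = 84.63 dB(A).
Σ 10^(L/10) = 3.943e+08 → L_total = 10·log₁₀(3.943e+08) = 85.96 dB(A).

86.0 dB(A)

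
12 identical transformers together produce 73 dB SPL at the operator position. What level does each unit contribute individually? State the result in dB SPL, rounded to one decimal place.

62.2 dB SPL

12 equal contributions raise the level by 10·log₁₀ 12 = 10.792 dB, so each unit alone gives 73 − 10.792.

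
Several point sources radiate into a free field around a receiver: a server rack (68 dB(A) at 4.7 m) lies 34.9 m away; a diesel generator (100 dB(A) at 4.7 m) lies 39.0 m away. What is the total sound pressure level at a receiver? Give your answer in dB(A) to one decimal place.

First find each source's level at the receiver (point-source: −20·log₁₀(r/r_ref)), then combine on an intensity basis.
server rack: 68 − 20·log₁₀(34.9/4.7) = 68 − 17.41 = 50.59 dB(A).
diesel generator: 100 − 20·log₁₀(39.0/4.7) = 100 − 18.38 = 81.62 dB(A).
Σ 10^(L/10) = 1.453e+08 → L_total = 10·log₁₀(1.453e+08) = 81.62 dB(A).

81.6 dB(A)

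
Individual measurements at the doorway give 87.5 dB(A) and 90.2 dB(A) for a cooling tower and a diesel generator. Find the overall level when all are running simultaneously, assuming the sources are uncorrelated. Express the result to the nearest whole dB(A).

Incoherent sources combine by intensity addition: L_total = 10·log₁₀(Σ 10^(L_i/10)).
Σ 10^(L/10) = 10^(87.5/10) + 10^(90.2/10) = 1.609e+09.
L_total = 10·log₁₀(1.609e+09) = 92.07 dB(A).

92 dB(A)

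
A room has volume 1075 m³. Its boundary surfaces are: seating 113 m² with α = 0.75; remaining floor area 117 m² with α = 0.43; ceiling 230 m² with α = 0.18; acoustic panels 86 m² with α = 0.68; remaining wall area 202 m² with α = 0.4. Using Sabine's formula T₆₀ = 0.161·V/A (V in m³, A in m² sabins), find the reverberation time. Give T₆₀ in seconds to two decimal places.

0.55 s

Summing Sᵢαᵢ: 113·0.75 + 117·0.43 + 230·0.18 + 86·0.68 + 202·0.4 = 315.74 m².
T₆₀ = 0.161·V/A = 0.161·1075/315.74 = 0.548 s.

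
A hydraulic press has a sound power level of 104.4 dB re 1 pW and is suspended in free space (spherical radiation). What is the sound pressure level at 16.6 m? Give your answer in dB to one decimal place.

69.0 dB

L_p = L_w − 10·log₁₀(4π·r²) with r = 16.6 m.
4π·r² = 3463 m², 10·log₁₀ of that is 35.394 dB.
L_p = 104.4 − 35.394 = 69.01 dB.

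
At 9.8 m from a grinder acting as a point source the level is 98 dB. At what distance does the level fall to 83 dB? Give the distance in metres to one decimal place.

For a point source L₁ − L₂ = 20·log₁₀(r₂/r₁), so r₂ = r₁·10^((L₁−L₂)/20).
r₂ = 9.8·10^((98−83)/20) = 9.8·10^(15.0/20) = 55.11 m.

55.1 m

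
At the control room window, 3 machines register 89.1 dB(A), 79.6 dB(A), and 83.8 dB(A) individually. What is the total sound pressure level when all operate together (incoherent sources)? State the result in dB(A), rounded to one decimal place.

For uncorrelated sources the intensities add, so convert each level to linear form, sum, and take 10·log₁₀ of the total.
Σ 10^(L/10) = 10^(89.1/10) + 10^(79.6/10) + 10^(83.8/10) = 1.144e+09.
L_total = 10·log₁₀(1.144e+09) = 90.58 dB(A).

90.6 dB(A)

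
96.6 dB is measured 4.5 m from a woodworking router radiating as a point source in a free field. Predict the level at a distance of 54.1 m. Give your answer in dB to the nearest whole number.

For a point source, L₂ = L₁ − 20·log₁₀(r₂/r₁).
L₂ = 96.6 − 20·log₁₀(54.1/4.5) = 96.6 − 21.600 = 75.00 dB.

75 dB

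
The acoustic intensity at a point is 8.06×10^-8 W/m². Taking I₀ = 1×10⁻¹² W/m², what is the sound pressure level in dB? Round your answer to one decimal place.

49.1 dB

Dividing by I₀ shifts the exponent by 12: I/I₀ = 8.06×10^4.
L = 10·(0.9063 + 4) = 49.06 dB.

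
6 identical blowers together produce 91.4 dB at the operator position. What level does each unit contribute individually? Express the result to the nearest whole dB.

For N identical incoherent sources L_total = L₁ + 10·log₁₀ N, so L₁ = 91.4 − 10·log₁₀(6) = 91.4 − 7.782.

84 dB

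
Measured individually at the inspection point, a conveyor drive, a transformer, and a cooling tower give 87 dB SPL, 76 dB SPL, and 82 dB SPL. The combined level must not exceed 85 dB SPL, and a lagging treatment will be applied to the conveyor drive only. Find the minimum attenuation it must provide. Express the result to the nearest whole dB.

Fixed contribution from the other sources: Σ 10^(L/10) = 10^(76/10) + 10^(82/10) = 1.983e+08 (82.97 dB SPL).
To meet 85 dB SPL overall, the treated conveyor drive may contribute at most 10^(85/10) − 1.983e+08 = 1.179e+08, i.e. 80.72 dB SPL.
Required insertion loss = 87 − 80.72 = 6.28 dB.

6 dB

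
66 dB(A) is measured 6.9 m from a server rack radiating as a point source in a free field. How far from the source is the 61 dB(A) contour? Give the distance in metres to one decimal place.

For a point source L₁ − L₂ = 20·log₁₀(r₂/r₁), so r₂ = r₁·10^((L₁−L₂)/20).
r₂ = 6.9·10^((66−61)/20) = 6.9·10^(5.0/20) = 12.27 m.

12.3 m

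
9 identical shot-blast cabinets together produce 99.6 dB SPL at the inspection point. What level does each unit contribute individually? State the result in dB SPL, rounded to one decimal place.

90.1 dB SPL

9 equal contributions raise the level by 10·log₁₀ 9 = 9.542 dB, so each unit alone gives 99.6 − 9.542.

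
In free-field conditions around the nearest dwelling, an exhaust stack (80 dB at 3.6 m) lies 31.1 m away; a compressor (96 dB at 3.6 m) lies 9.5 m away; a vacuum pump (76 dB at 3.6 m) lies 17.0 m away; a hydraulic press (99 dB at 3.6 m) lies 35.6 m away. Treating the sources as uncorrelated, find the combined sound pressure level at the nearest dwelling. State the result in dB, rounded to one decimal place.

First find each source's level at the receiver (point-source: −20·log₁₀(r/r_ref)), then combine on an intensity basis.
exhaust stack: 80 − 20·log₁₀(31.1/3.6) = 80 − 18.73 = 61.27 dB.
compressor: 96 − 20·log₁₀(9.5/3.6) = 96 − 8.43 = 87.57 dB.
vacuum pump: 76 − 20·log₁₀(17.0/3.6) = 76 − 13.48 = 62.52 dB.
hydraulic press: 99 − 20·log₁₀(35.6/3.6) = 99 − 19.90 = 79.10 dB.
Σ 10^(L/10) = 6.560e+08 → L_total = 10·log₁₀(6.560e+08) = 88.17 dB.

88.2 dB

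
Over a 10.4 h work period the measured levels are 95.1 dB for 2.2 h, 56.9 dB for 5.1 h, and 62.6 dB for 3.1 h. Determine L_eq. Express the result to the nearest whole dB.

88 dB

L_eq = 10·log₁₀[(1/T)·Σ tᵢ·10^(Lᵢ/10)] with T = 10.4 h.
Σ tᵢ·10^(Lᵢ/10) = 2.2·10^(95.1/10) + 5.1·10^(56.9/10) + 3.1·10^(62.6/10) = 7.127e+09.
L_eq = 10·log₁₀(7.127e+09/10.4) = 88.36 dB.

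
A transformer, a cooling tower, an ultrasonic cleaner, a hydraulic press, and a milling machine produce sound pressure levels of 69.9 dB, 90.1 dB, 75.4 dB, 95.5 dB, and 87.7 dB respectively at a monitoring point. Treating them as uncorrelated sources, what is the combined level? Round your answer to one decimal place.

97.2 dB

Incoherent sources combine by intensity addition: L_total = 10·log₁₀(Σ 10^(L_i/10)).
Σ 10^(L/10) = 10^(69.9/10) + 10^(90.1/10) + 10^(75.4/10) + 10^(95.5/10) + 10^(87.7/10) = 5.205e+09.
L_total = 10·log₁₀(5.205e+09) = 97.16 dB.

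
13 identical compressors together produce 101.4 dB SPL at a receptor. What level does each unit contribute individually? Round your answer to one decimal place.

90.3 dB SPL

For N identical incoherent sources L_total = L₁ + 10·log₁₀ N, so L₁ = 101.4 − 10·log₁₀(13) = 101.4 − 11.139.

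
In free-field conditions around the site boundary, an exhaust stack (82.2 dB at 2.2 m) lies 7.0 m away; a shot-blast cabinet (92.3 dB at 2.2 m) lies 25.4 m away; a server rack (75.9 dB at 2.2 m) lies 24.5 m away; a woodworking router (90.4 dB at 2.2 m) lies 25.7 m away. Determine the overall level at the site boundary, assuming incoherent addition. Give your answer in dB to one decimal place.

75.7 dB

Propagate each source to the receiver with L = L_ref − 20·log₁₀(r/r_ref), then add intensities.
exhaust stack: 82.2 − 20·log₁₀(7.0/2.2) = 82.2 − 10.05 = 72.15 dB.
shot-blast cabinet: 92.3 − 20·log₁₀(25.4/2.2) = 92.3 − 21.25 = 71.05 dB.
server rack: 75.9 − 20·log₁₀(24.5/2.2) = 75.9 − 20.93 = 54.97 dB.
woodworking router: 90.4 − 20·log₁₀(25.7/2.2) = 90.4 − 21.35 = 69.05 dB.
Σ 10^(L/10) = 3.748e+07 → L_total = 10·log₁₀(3.748e+07) = 75.74 dB.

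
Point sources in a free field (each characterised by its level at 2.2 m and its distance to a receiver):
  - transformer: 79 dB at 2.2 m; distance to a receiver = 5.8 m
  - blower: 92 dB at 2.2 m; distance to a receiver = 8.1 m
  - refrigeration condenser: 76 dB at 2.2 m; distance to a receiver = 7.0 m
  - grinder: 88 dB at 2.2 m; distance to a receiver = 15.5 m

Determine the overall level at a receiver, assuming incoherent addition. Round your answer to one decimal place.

First find each source's level at the receiver (point-source: −20·log₁₀(r/r_ref)), then combine on an intensity basis.
transformer: 79 − 20·log₁₀(5.8/2.2) = 79 − 8.42 = 70.58 dB.
blower: 92 − 20·log₁₀(8.1/2.2) = 92 − 11.32 = 80.68 dB.
refrigeration condenser: 76 − 20·log₁₀(7.0/2.2) = 76 − 10.05 = 65.95 dB.
grinder: 88 − 20·log₁₀(15.5/2.2) = 88 − 16.96 = 71.04 dB.
Σ 10^(L/10) = 1.450e+08 → L_total = 10·log₁₀(1.450e+08) = 81.61 dB.

81.6 dB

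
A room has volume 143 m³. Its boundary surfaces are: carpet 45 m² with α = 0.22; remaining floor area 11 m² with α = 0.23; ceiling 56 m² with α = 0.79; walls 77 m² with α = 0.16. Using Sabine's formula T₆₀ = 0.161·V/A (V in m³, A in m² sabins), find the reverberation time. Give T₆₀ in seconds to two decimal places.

0.33 s

Total absorption A = 45·0.22 + 11·0.23 + 56·0.79 + 77·0.16 = 68.99 m² sabins.
T₆₀ = 0.161·V/A = 0.161·143/68.99 = 0.334 s.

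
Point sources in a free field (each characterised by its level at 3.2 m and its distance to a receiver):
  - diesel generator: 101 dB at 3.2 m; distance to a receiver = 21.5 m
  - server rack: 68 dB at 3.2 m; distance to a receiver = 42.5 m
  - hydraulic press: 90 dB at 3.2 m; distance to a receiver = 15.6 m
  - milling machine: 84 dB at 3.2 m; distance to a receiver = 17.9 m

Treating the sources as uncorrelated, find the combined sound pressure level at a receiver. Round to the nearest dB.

First find each source's level at the receiver (point-source: −20·log₁₀(r/r_ref)), then combine on an intensity basis.
diesel generator: 101 − 20·log₁₀(21.5/3.2) = 101 − 16.55 = 84.45 dB.
server rack: 68 − 20·log₁₀(42.5/3.2) = 68 − 22.46 = 45.54 dB.
hydraulic press: 90 − 20·log₁₀(15.6/3.2) = 90 − 13.76 = 76.24 dB.
milling machine: 84 − 20·log₁₀(17.9/3.2) = 84 − 14.95 = 69.05 dB.
Σ 10^(L/10) = 3.290e+08 → L_total = 10·log₁₀(3.290e+08) = 85.17 dB.

85 dB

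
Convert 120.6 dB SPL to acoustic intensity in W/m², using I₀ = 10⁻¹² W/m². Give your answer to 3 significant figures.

I/I₀ = 10^(120.6/10) = 1.148e+12, so I = 1.148e+12 × 10⁻¹² W/m².

1.15 W/m²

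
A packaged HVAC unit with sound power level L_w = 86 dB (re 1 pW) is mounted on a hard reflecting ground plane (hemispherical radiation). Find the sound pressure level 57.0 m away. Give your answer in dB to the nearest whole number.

The power spreads over a hemisphere of area 2π·r², so L_p = L_w − 10·log₁₀(2π·r²).
2π·r² = 2.041e+04 m², 10·log₁₀ of that is 43.099 dB.
L_p = 86 − 43.099 = 42.90 dB.

43 dB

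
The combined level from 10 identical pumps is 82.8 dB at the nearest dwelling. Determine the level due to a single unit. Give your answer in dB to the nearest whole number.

73 dB

For N identical incoherent sources L_total = L₁ + 10·log₁₀ N, so L₁ = 82.8 − 10·log₁₀(10) = 82.8 − 10.000.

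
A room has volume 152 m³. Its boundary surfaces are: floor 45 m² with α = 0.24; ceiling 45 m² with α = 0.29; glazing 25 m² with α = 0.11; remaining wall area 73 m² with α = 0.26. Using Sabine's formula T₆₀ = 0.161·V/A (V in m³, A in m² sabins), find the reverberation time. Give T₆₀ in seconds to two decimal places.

Summing Sᵢαᵢ: 45·0.24 + 45·0.29 + 25·0.11 + 73·0.26 = 45.58 m².
T₆₀ = 0.161·V/A = 0.161·152/45.58 = 0.537 s.

0.54 s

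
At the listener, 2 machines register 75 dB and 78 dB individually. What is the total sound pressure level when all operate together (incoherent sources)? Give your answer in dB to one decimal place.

Incoherent sources combine by intensity addition: L_total = 10·log₁₀(Σ 10^(L_i/10)).
Σ 10^(L/10) = 10^(75/10) + 10^(78/10) = 9.472e+07.
L_total = 10·log₁₀(9.472e+07) = 79.76 dB.

79.8 dB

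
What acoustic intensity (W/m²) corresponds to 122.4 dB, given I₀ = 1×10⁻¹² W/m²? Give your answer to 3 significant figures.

1.74 W/m²

L = 10·log₁₀(I/I₀) ⇒ I = I₀·10^(L/10) = 10⁻¹² × 10^12.24.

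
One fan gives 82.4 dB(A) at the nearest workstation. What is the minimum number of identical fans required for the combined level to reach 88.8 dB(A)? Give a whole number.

5

The shortfall is 88.8 − 82.4 = 6.4 dB, and N units add 10·log₁₀ N, so need 10·log₁₀ N ≥ 6.4.
N ≥ 10^(6.4/10) = 4.365, so N = 5.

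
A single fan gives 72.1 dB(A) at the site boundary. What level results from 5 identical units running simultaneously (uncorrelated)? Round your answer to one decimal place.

With 5 equal, uncorrelated contributions the intensity is 5× that of one unit, giving a rise of 10·log₁₀ 5.
L_total = 72.1 + 10·log₁₀(5) = 72.1 + 6.990 = 79.09 dB(A).

79.1 dB(A)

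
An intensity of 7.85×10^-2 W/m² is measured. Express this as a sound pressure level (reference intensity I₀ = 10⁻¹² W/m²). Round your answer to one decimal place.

I/I₀ = 7.85×10^-2/10⁻¹² = 7.85×10^10, and L = 10·log₁₀(I/I₀).
L = 10·(0.8949 + 10) = 108.95 dB.

108.9 dB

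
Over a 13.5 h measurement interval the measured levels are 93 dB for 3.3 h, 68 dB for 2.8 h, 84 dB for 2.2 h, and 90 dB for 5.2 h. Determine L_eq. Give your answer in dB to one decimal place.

L_eq = 10·log₁₀[(1/T)·Σ tᵢ·10^(Lᵢ/10)] with T = 13.5 h.
Σ tᵢ·10^(Lᵢ/10) = 3.3·10^(93/10) + 2.8·10^(68/10) + 2.2·10^(84/10) + 5.2·10^(90/10) = 1.235e+10.
L_eq = 10·log₁₀(1.235e+10/13.5) = 89.61 dB.

89.6 dB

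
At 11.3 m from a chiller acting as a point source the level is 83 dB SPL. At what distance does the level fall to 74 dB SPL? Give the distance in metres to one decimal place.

31.8 m

The 9.0 dB drop corresponds to a distance ratio of 10^(9.0/20) for a point source.
r₂ = 11.3·10^((83−74)/20) = 11.3·10^(9.0/20) = 31.85 m.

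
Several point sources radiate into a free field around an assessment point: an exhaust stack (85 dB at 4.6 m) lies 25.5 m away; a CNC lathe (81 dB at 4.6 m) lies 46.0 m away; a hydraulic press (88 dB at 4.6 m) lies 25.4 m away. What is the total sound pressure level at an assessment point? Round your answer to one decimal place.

75.1 dB

First find each source's level at the receiver (point-source: −20·log₁₀(r/r_ref)), then combine on an intensity basis.
exhaust stack: 85 − 20·log₁₀(25.5/4.6) = 85 − 14.88 = 70.12 dB.
CNC lathe: 81 − 20·log₁₀(46.0/4.6) = 81 − 20.00 = 61.00 dB.
hydraulic press: 88 − 20·log₁₀(25.4/4.6) = 88 − 14.84 = 73.16 dB.
Σ 10^(L/10) = 3.224e+07 → L_total = 10·log₁₀(3.224e+07) = 75.08 dB.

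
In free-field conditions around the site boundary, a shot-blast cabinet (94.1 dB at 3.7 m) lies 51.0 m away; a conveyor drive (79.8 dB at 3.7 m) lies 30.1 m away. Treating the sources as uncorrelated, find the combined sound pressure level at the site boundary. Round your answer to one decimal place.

Apply inverse-square spreading to bring every level to the receiver, then sum 10^(L/10).
shot-blast cabinet: 94.1 − 20·log₁₀(51.0/3.7) = 94.1 − 22.79 = 71.31 dB.
conveyor drive: 79.8 − 20·log₁₀(30.1/3.7) = 79.8 − 18.21 = 61.59 dB.
Σ 10^(L/10) = 1.497e+07 → L_total = 10·log₁₀(1.497e+07) = 71.75 dB.

71.8 dB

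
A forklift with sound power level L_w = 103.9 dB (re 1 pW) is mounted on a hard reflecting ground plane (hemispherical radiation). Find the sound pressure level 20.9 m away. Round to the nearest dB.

L_p = L_w − 10·log₁₀(2π·r²) with r = 20.9 m.
2π·r² = 2745 m², 10·log₁₀ of that is 34.385 dB.
L_p = 103.9 − 34.385 = 69.52 dB.

70 dB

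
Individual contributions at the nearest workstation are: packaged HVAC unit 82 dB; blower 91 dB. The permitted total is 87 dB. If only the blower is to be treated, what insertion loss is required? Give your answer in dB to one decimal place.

5.7 dB

Fixed contribution from the other source: Σ 10^(L/10) = 10^(82/10) = 1.585e+08 (82.00 dB).
To meet 87 dB overall, the treated blower may contribute at most 10^(87/10) − 1.585e+08 = 3.427e+08, i.e. 85.35 dB.
So the blower must be reduced from 91 to 85.35 dB: IL = 5.65 dB.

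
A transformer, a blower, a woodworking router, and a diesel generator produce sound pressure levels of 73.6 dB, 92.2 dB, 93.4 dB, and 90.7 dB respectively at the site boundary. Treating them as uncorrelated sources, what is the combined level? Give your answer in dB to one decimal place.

97.0 dB

Incoherent sources combine by intensity addition: L_total = 10·log₁₀(Σ 10^(L_i/10)).
Σ 10^(L/10) = 10^(73.6/10) + 10^(92.2/10) + 10^(93.4/10) + 10^(90.7/10) = 5.045e+09.
L_total = 10·log₁₀(5.045e+09) = 97.03 dB.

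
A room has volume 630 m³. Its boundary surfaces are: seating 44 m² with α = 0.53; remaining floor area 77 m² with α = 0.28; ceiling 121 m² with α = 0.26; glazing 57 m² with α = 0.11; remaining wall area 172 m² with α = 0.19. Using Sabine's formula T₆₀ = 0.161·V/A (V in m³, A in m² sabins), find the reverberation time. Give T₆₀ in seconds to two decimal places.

Summing Sᵢαᵢ: 44·0.53 + 77·0.28 + 121·0.26 + 57·0.11 + 172·0.19 = 115.29 m².
T₆₀ = 0.161·V/A = 0.161·630/115.29 = 0.880 s.

0.88 s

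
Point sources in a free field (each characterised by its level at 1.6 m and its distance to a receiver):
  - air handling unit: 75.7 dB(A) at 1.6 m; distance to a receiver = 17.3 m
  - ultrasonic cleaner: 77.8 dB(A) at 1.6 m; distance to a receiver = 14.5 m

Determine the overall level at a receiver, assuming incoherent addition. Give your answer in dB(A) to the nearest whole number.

60 dB(A)

First find each source's level at the receiver (point-source: −20·log₁₀(r/r_ref)), then combine on an intensity basis.
air handling unit: 75.7 − 20·log₁₀(17.3/1.6) = 75.7 − 20.68 = 55.02 dB(A).
ultrasonic cleaner: 77.8 − 20·log₁₀(14.5/1.6) = 77.8 − 19.14 = 58.66 dB(A).
Σ 10^(L/10) = 1.051e+06 → L_total = 10·log₁₀(1.051e+06) = 60.22 dB(A).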